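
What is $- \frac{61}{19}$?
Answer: $- \frac{61}{19} \approx -3.2105$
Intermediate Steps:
$- \frac{61}{19}$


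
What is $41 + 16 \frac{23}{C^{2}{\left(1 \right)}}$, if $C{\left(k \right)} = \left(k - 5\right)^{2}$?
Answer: $\frac{679}{16} \approx 42.438$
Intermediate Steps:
$C{\left(k \right)} = \left(-5 + k\right)^{2}$
$41 + 16 \frac{23}{C^{2}{\left(1 \right)}} = 41 + 16 \frac{23}{\left(\left(-5 + 1\right)^{2}\right)^{2}} = 41 + 16 \frac{23}{\left(\left(-4\right)^{2}\right)^{2}} = 41 + 16 \frac{23}{16^{2}} = 41 + 16 \cdot \frac{23}{256} = 41 + \frac{23}{16} = \frac{679}{16}$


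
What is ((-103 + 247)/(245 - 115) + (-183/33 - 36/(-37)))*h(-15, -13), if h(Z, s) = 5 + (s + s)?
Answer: 1924881/26455 ≈ 72.761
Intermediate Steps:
h(Z, s) = 5 + 2*s
((-103 + 247)/(245 - 115) + (-183/33 - 36/(-37)))*h(-15, -13) = ((-103 + 247)/(245 - 115) + (-183/33 - 36/(-37)))*(5 + 2*(-13)) = (144/130 + (-183*1/33 - 36*(-1/37)))*(5 - 26) = (144*(1/130) + (-61/11 + 36/37))*(-21) = (72/65 - 1861/407)*(-21) = -91661/26455*(-21) = 1924881/26455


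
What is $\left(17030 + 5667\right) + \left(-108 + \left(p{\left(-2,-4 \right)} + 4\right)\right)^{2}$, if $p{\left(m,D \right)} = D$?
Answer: $34361$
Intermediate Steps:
$\left(17030 + 5667\right) + \left(-108 + \left(p{\left(-2,-4 \right)} + 4\right)\right)^{2} = \left(17030 + 5667\right) + \left(-108 + \left(-4 + 4\right)\right)^{2} = 22697 + \left(-108 + 0\right)^{2} = 22697 + \left(-108\right)^{2} = 22697 + 11664 = 34361$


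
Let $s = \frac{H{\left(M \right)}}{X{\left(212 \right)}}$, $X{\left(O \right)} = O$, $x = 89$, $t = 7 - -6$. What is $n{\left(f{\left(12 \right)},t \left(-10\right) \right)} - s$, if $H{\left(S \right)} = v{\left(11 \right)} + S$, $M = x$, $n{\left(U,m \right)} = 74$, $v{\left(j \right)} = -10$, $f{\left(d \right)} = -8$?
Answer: $\frac{15609}{212} \approx 73.627$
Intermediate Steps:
$t = 13$ ($t = 7 + 6 = 13$)
$M = 89$
$H{\left(S \right)} = -10 + S$
$s = \frac{79}{212}$ ($s = \frac{-10 + 89}{212} = 79 \cdot \frac{1}{212} = \frac{79}{212} \approx 0.37264$)
$n{\left(f{\left(12 \right)},t \left(-10\right) \right)} - s = 74 - \frac{79}{212} = \frac{15609}{212}$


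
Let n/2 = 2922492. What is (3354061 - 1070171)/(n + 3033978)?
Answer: 1141945/4439481 ≈ 0.25723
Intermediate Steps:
n = 5844984 (n = 2*2922492 = 5844984)
(3354061 - 1070171)/(n + 3033978) = (3354061 - 1070171)/(5844984 + 3033978) = 2283890/8878962 = 2283890*(1/8878962) = 1141945/4439481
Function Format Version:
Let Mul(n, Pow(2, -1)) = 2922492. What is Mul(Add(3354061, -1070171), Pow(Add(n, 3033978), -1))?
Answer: Rational(1141945, 4439481) ≈ 0.25723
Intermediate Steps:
n = 5844984 (n = Mul(2, 2922492) = 5844984)
Mul(Add(3354061, -1070171), Pow(Add(n, 3033978), -1)) = Mul(Add(3354061, -1070171), Pow(Add(5844984, 3033978), -1)) = Mul(2283890, Pow(8878962, -1)) = Mul(2283890, Rational(1, 8878962)) = Rational(1141945, 4439481)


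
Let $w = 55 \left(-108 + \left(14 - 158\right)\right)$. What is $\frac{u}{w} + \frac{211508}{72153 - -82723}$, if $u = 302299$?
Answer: $- \frac{10971839761}{536645340} \approx -20.445$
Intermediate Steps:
$w = -13860$ ($w = 55 \left(-108 + \left(14 - 158\right)\right) = 55 \left(-108 - 144\right) = 55 \left(-252\right) = -13860$)
$\frac{u}{w} + \frac{211508}{72153 - -82723} = \frac{302299}{-13860} + \frac{211508}{72153 - -82723} = 302299 \left(- \frac{1}{13860}\right) + \frac{211508}{72153 + 82723} = - \frac{302299}{13860} + \frac{211508}{154876} = - \frac{302299}{13860} + 211508 \cdot \frac{1}{154876} = - \frac{302299}{13860} + \frac{52877}{38719} = - \frac{10971839761}{536645340}$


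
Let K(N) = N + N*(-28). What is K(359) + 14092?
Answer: 4399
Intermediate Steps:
K(N) = -27*N (K(N) = N - 28*N = -27*N)
K(359) + 14092 = -27*359 + 14092 = -9693 + 14092 = 4399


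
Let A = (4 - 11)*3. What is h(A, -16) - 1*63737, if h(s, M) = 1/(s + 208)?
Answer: -11918818/187 ≈ -63737.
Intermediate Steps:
A = -21 (A = -7*3 = -21)
h(s, M) = 1/(208 + s)
h(A, -16) - 1*63737 = 1/(208 - 21) - 1*63737 = 1/187 - 63737 = -11918818/187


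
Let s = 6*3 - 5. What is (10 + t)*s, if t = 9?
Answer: 247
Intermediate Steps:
s = 13 (s = 18 - 5 = 13)
(10 + t)*s = (10 + 9)*13 = 19*13 = 247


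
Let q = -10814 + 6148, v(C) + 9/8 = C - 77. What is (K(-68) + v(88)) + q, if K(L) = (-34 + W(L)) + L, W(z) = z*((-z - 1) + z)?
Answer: -37521/8 ≈ -4690.1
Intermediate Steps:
v(C) = -625/8 + C (v(C) = -9/8 + (C - 77) = -9/8 + (-77 + C) = -625/8 + C)
W(z) = -z (W(z) = z*((-1 - z) + z) = z*(-1) = -z)
q = -4666
K(L) = -34 (K(L) = (-34 - L) + L = -34)
(K(-68) + v(88)) + q = (-34 + (-625/8 + 88)) - 4666 = (-34 + 79/8) - 4666 = -193/8 - 4666 = -37521/8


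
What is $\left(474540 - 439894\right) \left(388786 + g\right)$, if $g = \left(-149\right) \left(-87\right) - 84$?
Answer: $13916085590$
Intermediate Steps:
$g = 12879$ ($g = 12963 - 84 = 12879$)
$\left(474540 - 439894\right) \left(388786 + g\right) = \left(474540 - 439894\right) \left(388786 + 12879\right) = 34646 \cdot 401665 = 13916085590$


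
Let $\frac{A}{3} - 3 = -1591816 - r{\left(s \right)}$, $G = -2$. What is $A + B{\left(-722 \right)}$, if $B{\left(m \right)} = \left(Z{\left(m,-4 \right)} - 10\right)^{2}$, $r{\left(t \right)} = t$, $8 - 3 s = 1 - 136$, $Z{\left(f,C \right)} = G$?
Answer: $-4775438$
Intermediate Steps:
$Z{\left(f,C \right)} = -2$
$s = \frac{143}{3}$ ($s = \frac{8}{3} - \frac{1 - 136}{3} = \frac{8}{3} - -45 = \frac{8}{3} + 45 = \frac{143}{3} \approx 47.667$)
$B{\left(m \right)} = 144$ ($B{\left(m \right)} = \left(-2 - 10\right)^{2} = \left(-12\right)^{2} = 144$)
$A = -4775582$ ($A = 9 + 3 \left(-1591816 - \frac{143}{3}\right) = 9 + 3 \left(- \frac{4775591}{3}\right) = 9 - 4775591 = -4775582$)
$A + B{\left(-722 \right)} = -4775582 + 144 = -4775438$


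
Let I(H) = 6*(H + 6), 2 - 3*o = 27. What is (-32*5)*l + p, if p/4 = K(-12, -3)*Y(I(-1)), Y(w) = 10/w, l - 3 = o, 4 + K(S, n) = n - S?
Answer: 860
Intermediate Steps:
o = -25/3 (o = ⅔ - ⅓*27 = ⅔ - 9 = -25/3 ≈ -8.3333)
K(S, n) = -4 + n - S (K(S, n) = -4 + (n - S) = -4 + n - S)
I(H) = 36 + 6*H (I(H) = 6*(6 + H) = 36 + 6*H)
l = -16/3 (l = 3 - 25/3 = -16/3 ≈ -5.3333)
p = 20/3 (p = 4*((-4 - 3 - 1*(-12))*(10/(36 + 6*(-1)))) = 4*((-4 - 3 + 12)*(10/(36 - 6))) = 4*(5*(10/30)) = 4*(5*(10*(1/30))) = 4*(5*(⅓)) = 4*(5/3) = 20/3 ≈ 6.6667)
(-32*5)*l + p = -32*5*(-16/3) + 20/3 = -160*(-16/3) + 20/3 = 2560/3 + 20/3 = 860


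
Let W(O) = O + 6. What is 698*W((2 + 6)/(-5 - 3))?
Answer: 3490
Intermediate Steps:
W(O) = 6 + O
698*W((2 + 6)/(-5 - 3)) = 698*(6 + (2 + 6)/(-5 - 3)) = 698*(6 + 8/(-8)) = 698*(6 + 8*(-⅛)) = 698*(6 - 1) = 698*5 = 3490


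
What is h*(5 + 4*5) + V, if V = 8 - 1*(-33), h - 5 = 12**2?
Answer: 3766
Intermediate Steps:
h = 149 (h = 5 + 12**2 = 5 + 144 = 149)
V = 41 (V = 8 + 33 = 41)
h*(5 + 4*5) + V = 149*(5 + 4*5) + 41 = 149*(5 + 20) + 41 = 149*25 + 41 = 3725 + 41 = 3766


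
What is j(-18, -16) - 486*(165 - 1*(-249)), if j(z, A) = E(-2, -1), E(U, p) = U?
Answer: -201206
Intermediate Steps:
j(z, A) = -2
j(-18, -16) - 486*(165 - 1*(-249)) = -2 - 486*(165 - 1*(-249)) = -2 - 486*(165 + 249) = -2 - 486*414 = -2 - 201204 = -201206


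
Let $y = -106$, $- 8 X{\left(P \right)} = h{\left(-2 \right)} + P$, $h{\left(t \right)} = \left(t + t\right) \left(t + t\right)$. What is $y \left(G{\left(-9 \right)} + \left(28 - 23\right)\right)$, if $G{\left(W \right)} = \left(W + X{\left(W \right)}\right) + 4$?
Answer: $\frac{371}{4} \approx 92.75$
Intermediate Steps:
$h{\left(t \right)} = 4 t^{2}$ ($h{\left(t \right)} = 2 t 2 t = 4 t^{2}$)
$X{\left(P \right)} = -2 - \frac{P}{8}$ ($X{\left(P \right)} = - \frac{4 \left(-2\right)^{2} + P}{8} = - \frac{4 \cdot 4 + P}{8} = - \frac{16 + P}{8} = -2 - \frac{P}{8}$)
$G{\left(W \right)} = 2 + \frac{7 W}{8}$ ($G{\left(W \right)} = \left(W - \left(2 + \frac{W}{8}\right)\right) + 4 = \left(-2 + \frac{7 W}{8}\right) + 4 = 2 + \frac{7 W}{8}$)
$y \left(G{\left(-9 \right)} + \left(28 - 23\right)\right) = - 106 \left(\left(2 + \frac{7}{8} \left(-9\right)\right) + \left(28 - 23\right)\right) = - 106 \left(\left(2 - \frac{63}{8}\right) + \left(28 - 23\right)\right) = - 106 \left(- \frac{47}{8} + 5\right) = \left(-106\right) \left(- \frac{7}{8}\right) = \frac{371}{4}$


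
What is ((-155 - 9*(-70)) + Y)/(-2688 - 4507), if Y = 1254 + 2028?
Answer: -3757/7195 ≈ -0.52217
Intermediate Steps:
Y = 3282
((-155 - 9*(-70)) + Y)/(-2688 - 4507) = ((-155 - 9*(-70)) + 3282)/(-2688 - 4507) = ((-155 - 1*(-630)) + 3282)/(-7195) = ((-155 + 630) + 3282)*(-1/7195) = (475 + 3282)*(-1/7195) = 3757*(-1/7195) = -3757/7195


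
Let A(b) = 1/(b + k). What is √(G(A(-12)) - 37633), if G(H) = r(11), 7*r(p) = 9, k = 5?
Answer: I*√1843954/7 ≈ 193.99*I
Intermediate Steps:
A(b) = 1/(5 + b) (A(b) = 1/(b + 5) = 1/(5 + b))
r(p) = 9/7 (r(p) = (⅐)*9 = 9/7)
G(H) = 9/7
√(G(A(-12)) - 37633) = √(9/7 - 37633) = √(-263422/7) = I*√1843954/7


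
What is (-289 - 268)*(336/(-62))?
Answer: 93576/31 ≈ 3018.6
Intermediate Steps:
(-289 - 268)*(336/(-62)) = -187152*(-1)/62 = -557*(-168/31) = 93576/31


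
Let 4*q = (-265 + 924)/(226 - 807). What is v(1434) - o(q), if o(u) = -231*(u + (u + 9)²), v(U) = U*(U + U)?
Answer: 3186727852005/771568 ≈ 4.1302e+6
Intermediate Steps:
q = -659/2324 (q = ((-265 + 924)/(226 - 807))/4 = (659/(-581))/4 = (659*(-1/581))/4 = (¼)*(-659/581) = -659/2324 ≈ -0.28356)
v(U) = 2*U² (v(U) = U*(2*U) = 2*U²)
o(u) = -231*u - 231*(9 + u)² (o(u) = -231*(u + (9 + u)²) = -231*u - 231*(9 + u)²)
v(1434) - o(q) = 2*1434² - (-231*(-659/2324) - 231*(9 - 659/2324)²) = 2*2056356 - (21747/332 - 231*(20257/2324)²) = 4112712 - (21747/332 - 231*410346049/5400976) = 4112712 - (21747/332 - 13541419617/771568) = 4112712 - 1*(-13490879589/771568) = 4112712 + 13490879589/771568 = 3186727852005/771568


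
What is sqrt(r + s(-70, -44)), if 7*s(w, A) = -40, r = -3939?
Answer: I*sqrt(193291)/7 ≈ 62.807*I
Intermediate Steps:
s(w, A) = -40/7 (s(w, A) = (1/7)*(-40) = -40/7)
sqrt(r + s(-70, -44)) = sqrt(-3939 - 40/7) = sqrt(-27613/7) = I*sqrt(193291)/7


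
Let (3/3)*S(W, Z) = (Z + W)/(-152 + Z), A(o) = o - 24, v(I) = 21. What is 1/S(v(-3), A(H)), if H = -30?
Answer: 206/33 ≈ 6.2424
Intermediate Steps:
A(o) = -24 + o
S(W, Z) = (W + Z)/(-152 + Z) (S(W, Z) = (Z + W)/(-152 + Z) = (W + Z)/(-152 + Z))
1/S(v(-3), A(H)) = 1/((21 + (-24 - 30))/(-152 + (-24 - 30))) = 1/((21 - 54)/(-152 - 54)) = 1/(-33/(-206)) = 1/(-1/206*(-33)) = 1/(33/206) = 206/33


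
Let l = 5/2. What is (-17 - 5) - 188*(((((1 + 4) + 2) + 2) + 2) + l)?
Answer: -2560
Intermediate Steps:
l = 5/2 (l = 5*(1/2) = 5/2 ≈ 2.5000)
(-17 - 5) - 188*(((((1 + 4) + 2) + 2) + 2) + l) = (-17 - 5) - 188*(((((1 + 4) + 2) + 2) + 2) + 5/2) = -22 - 188*((((5 + 2) + 2) + 2) + 5/2) = -22 - 188*(((7 + 2) + 2) + 5/2) = -22 - 188*((9 + 2) + 5/2) = -22 - 188*(11 + 5/2) = -22 - 188*27/2 = -22 - 47*54 = -22 - 2538 = -2560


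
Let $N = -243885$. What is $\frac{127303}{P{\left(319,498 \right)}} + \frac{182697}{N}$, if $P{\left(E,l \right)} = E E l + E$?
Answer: $- \frac{279622510238}{374528259965} \approx -0.7466$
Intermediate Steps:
$P{\left(E,l \right)} = E + l E^{2}$ ($P{\left(E,l \right)} = E^{2} l + E = l E^{2} + E = E + l E^{2}$)
$\frac{127303}{P{\left(319,498 \right)}} + \frac{182697}{N} = \frac{127303}{319 \left(1 + 319 \cdot 498\right)} + \frac{182697}{-243885} = \frac{127303}{319 \left(1 + 158862\right)} + 182697 \left(- \frac{1}{243885}\right) = \frac{127303}{319 \cdot 158863} - \frac{60899}{81295} = \frac{127303}{50677297} - \frac{60899}{81295} = 127303 \cdot \frac{1}{50677297} - \frac{60899}{81295} = \frac{11573}{4607027} - \frac{60899}{81295} = - \frac{279622510238}{374528259965}$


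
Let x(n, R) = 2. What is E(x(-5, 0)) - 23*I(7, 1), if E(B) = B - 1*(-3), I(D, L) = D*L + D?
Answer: -317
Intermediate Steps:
I(D, L) = D + D*L
E(B) = 3 + B (E(B) = B + 3 = 3 + B)
E(x(-5, 0)) - 23*I(7, 1) = (3 + 2) - 161*(1 + 1) = 5 - 161*2 = 5 - 23*14 = 5 - 322 = -317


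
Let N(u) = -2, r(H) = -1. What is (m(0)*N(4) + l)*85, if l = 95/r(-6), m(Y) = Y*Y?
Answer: -8075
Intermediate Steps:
m(Y) = Y²
l = -95 (l = 95/(-1) = 95*(-1) = -95)
(m(0)*N(4) + l)*85 = (0²*(-2) - 95)*85 = (0*(-2) - 95)*85 = (0 - 95)*85 = -95*85 = -8075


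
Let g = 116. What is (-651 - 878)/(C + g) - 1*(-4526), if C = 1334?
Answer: 6561171/1450 ≈ 4524.9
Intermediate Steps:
(-651 - 878)/(C + g) - 1*(-4526) = (-651 - 878)/(1334 + 116) - 1*(-4526) = -1529/1450 + 4526 = 6561171/1450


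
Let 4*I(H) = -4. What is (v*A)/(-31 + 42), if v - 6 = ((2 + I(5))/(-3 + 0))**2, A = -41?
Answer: -205/9 ≈ -22.778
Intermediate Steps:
I(H) = -1 (I(H) = (1/4)*(-4) = -1)
v = 55/9 (v = 6 + ((2 - 1)/(-3 + 0))**2 = 6 + (1/(-3))**2 = 6 + (1*(-1/3))**2 = 6 + (-1/3)**2 = 6 + 1/9 = 55/9 ≈ 6.1111)
(v*A)/(-31 + 42) = ((55/9)*(-41))/(-31 + 42) = -2255/9/11 = -2255/9*1/11 = -205/9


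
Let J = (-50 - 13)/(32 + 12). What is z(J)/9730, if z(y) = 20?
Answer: 2/973 ≈ 0.0020555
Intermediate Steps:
J = -63/44 ≈ -1.4318
z(J)/9730 = 20/9730 = 20*(1/9730) = 2/973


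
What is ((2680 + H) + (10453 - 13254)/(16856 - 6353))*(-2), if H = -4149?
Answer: 30863416/10503 ≈ 2938.5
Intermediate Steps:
((2680 + H) + (10453 - 13254)/(16856 - 6353))*(-2) = ((2680 - 4149) + (10453 - 13254)/(16856 - 6353))*(-2) = (-1469 - 2801/10503)*(-2) = -15431708/10503*(-2) = 30863416/10503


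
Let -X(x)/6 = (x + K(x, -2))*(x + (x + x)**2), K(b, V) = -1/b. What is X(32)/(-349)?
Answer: 791802/349 ≈ 2268.8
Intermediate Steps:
X(x) = -6*(x - 1/x)*(x + 4*x**2) (X(x) = -6*(x - 1/x)*(x + (x + x)**2) = -6*(x - 1/x)*(x + (2*x)**2) = -6*(x - 1/x)*(x + 4*x**2))
X(32)/(-349) = (6 - 6*32*(-4 + 32 + 4*32**2))/(-349) = (6 - 6*32*(-4 + 32 + 4*1024))*(-1/349) = (6 - 6*32*(-4 + 32 + 4096))*(-1/349) = (6 - 6*32*4124)*(-1/349) = (6 - 791808)*(-1/349) = -791802*(-1/349) = 791802/349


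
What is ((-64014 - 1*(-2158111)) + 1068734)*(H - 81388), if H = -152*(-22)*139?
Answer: 1212717964668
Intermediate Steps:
H = 464816 (H = 3344*139 = 464816)
((-64014 - 1*(-2158111)) + 1068734)*(H - 81388) = ((-64014 - 1*(-2158111)) + 1068734)*(464816 - 81388) = ((-64014 + 2158111) + 1068734)*383428 = (2094097 + 1068734)*383428 = 3162831*383428 = 1212717964668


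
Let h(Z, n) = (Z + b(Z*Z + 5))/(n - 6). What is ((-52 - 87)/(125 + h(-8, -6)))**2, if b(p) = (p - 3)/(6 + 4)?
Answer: 69555600/56355049 ≈ 1.2342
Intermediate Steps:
b(p) = -3/10 + p/10 (b(p) = (-3 + p)/10 = (-3 + p)*(1/10) = -3/10 + p/10)
h(Z, n) = (1/5 + Z + Z**2/10)/(-6 + n) (h(Z, n) = (Z + (-3/10 + (Z*Z + 5)/10))/(n - 6) = (Z + (-3/10 + (Z**2 + 5)/10))/(-6 + n) = (Z + (-3/10 + (5 + Z**2)/10))/(-6 + n) = (Z + (-3/10 + (1/2 + Z**2/10)))/(-6 + n) = (Z + (1/5 + Z**2/10))/(-6 + n) = (1/5 + Z + Z**2/10)/(-6 + n))
((-52 - 87)/(125 + h(-8, -6)))**2 = ((-52 - 87)/(125 + (2 + (-8)**2 + 10*(-8))/(10*(-6 - 6))))**2 = (-139/(125 + (1/10)*(2 + 64 - 80)/(-12)))**2 = (-139/(125 + (1/10)*(-1/12)*(-14)))**2 = (-139/(125 + 7/60))**2 = (-139/7507/60)**2 = (-139*60/7507)**2 = (-8340/7507)**2 = 69555600/56355049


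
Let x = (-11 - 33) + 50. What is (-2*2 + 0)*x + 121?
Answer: 97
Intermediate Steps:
x = 6 (x = -44 + 50 = 6)
(-2*2 + 0)*x + 121 = (-2*2 + 0)*6 + 121 = (-4 + 0)*6 + 121 = -4*6 + 121 = -24 + 121 = 97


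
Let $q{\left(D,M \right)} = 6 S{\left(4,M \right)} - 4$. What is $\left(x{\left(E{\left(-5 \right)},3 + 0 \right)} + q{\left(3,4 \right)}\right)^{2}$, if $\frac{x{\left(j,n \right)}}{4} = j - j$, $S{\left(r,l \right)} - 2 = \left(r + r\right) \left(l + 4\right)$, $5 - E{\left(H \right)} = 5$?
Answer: $153664$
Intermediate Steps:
$E{\left(H \right)} = 0$ ($E{\left(H \right)} = 5 - 5 = 0$)
$S{\left(r,l \right)} = 2 + 2 r \left(4 + l\right)$ ($S{\left(r,l \right)} = 2 + \left(r + r\right) \left(l + 4\right) = 2 + 2 r \left(4 + l\right)$)
$x{\left(j,n \right)} = 0$ ($x{\left(j,n \right)} = 4 \left(j - j\right) = 4 \cdot 0 = 0$)
$q{\left(D,M \right)} = 200 + 48 M$ ($q{\left(D,M \right)} = 6 \left(2 + 8 \cdot 4 + 2 M 4\right) - 4 = 6 \left(2 + 32 + 8 M\right) - 4 = 6 \left(34 + 8 M\right) - 4 = \left(204 + 48 M\right) - 4 = 200 + 48 M$)
$\left(x{\left(E{\left(-5 \right)},3 + 0 \right)} + q{\left(3,4 \right)}\right)^{2} = \left(0 + \left(200 + 48 \cdot 4\right)\right)^{2} = \left(0 + \left(200 + 192\right)\right)^{2} = \left(0 + 392\right)^{2} = 392^{2} = 153664$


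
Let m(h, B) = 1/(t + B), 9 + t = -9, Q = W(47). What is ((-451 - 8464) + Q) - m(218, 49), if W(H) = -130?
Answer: -280396/31 ≈ -9045.0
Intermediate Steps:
Q = -130
t = -18 (t = -9 - 9 = -18)
m(h, B) = 1/(-18 + B)
((-451 - 8464) + Q) - m(218, 49) = ((-451 - 8464) - 130) - 1/(-18 + 49) = (-8915 - 130) - 1/31 = -9045 - 1*1/31 = -9045 - 1/31 = -280396/31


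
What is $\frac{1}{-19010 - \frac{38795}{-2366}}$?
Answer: $- \frac{2366}{44938865} \approx -5.2649 \cdot 10^{-5}$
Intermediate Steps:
$\frac{1}{-19010 - \frac{38795}{-2366}} = \frac{1}{-19010 - 38795 \left(- \frac{1}{2366}\right)} = \frac{1}{-19010 - - \frac{38795}{2366}} = \frac{1}{-19010 + \frac{38795}{2366}} = \frac{1}{- \frac{44938865}{2366}} = - \frac{2366}{44938865}$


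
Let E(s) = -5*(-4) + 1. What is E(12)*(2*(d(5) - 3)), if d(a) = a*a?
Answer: 924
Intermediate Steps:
d(a) = a**2
E(s) = 21 (E(s) = 20 + 1 = 21)
E(12)*(2*(d(5) - 3)) = 21*(2*(5**2 - 3)) = 21*(2*(25 - 3)) = 21*(2*22) = 21*44 = 924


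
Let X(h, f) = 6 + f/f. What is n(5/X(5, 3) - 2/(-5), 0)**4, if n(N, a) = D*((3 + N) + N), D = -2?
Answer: 17944209936/1500625 ≈ 11958.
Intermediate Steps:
X(h, f) = 7 (X(h, f) = 6 + 1 = 7)
n(N, a) = -6 - 4*N (n(N, a) = -2*((3 + N) + N) = -2*(3 + 2*N) = -6 - 4*N)
n(5/X(5, 3) - 2/(-5), 0)**4 = (-6 - 4*(5/7 - 2/(-5)))**4 = (-6 - 4*(5*(1/7) - 2*(-1/5)))**4 = (-6 - 4*(5/7 + 2/5))**4 = (-6 - 4*39/35)**4 = (-6 - 156/35)**4 = (-366/35)**4 = 17944209936/1500625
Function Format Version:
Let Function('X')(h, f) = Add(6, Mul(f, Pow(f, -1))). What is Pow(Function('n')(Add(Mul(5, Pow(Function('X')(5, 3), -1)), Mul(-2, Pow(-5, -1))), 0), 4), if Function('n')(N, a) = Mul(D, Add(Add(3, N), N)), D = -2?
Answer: Rational(17944209936, 1500625) ≈ 11958.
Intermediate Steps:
Function('X')(h, f) = 7 (Function('X')(h, f) = Add(6, 1) = 7)
Function('n')(N, a) = Add(-6, Mul(-4, N)) (Function('n')(N, a) = Mul(-2, Add(Add(3, N), N)) = Mul(-2, Add(3, Mul(2, N))) = Add(-6, Mul(-4, N)))
Pow(Function('n')(Add(Mul(5, Pow(Function('X')(5, 3), -1)), Mul(-2, Pow(-5, -1))), 0), 4) = Pow(Add(-6, Mul(-4, Add(Mul(5, Pow(7, -1)), Mul(-2, Pow(-5, -1))))), 4) = Pow(Add(-6, Mul(-4, Add(Mul(5, Rational(1, 7)), Mul(-2, Rational(-1, 5))))), 4) = Pow(Add(-6, Mul(-4, Add(Rational(5, 7), Rational(2, 5)))), 4) = Pow(Add(-6, Mul(-4, Rational(39, 35))), 4) = Pow(Add(-6, Rational(-156, 35)), 4) = Pow(Rational(-366, 35), 4) = Rational(17944209936, 1500625)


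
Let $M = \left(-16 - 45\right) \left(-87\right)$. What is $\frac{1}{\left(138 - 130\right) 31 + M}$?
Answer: $\frac{1}{5555} \approx 0.00018002$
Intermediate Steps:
$M = 5307$ ($M = \left(-61\right) \left(-87\right) = 5307$)
$\frac{1}{\left(138 - 130\right) 31 + M} = \frac{1}{\left(138 - 130\right) 31 + 5307} = \frac{1}{8 \cdot 31 + 5307} = \frac{1}{248 + 5307} = \frac{1}{5555}$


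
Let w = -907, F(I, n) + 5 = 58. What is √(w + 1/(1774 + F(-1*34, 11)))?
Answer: 16*I*√1314019/609 ≈ 30.116*I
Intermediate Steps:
F(I, n) = 53 (F(I, n) = -5 + 58 = 53)
√(w + 1/(1774 + F(-1*34, 11))) = √(-907 + 1/(1774 + 53)) = √(-907 + 1/1827) = √(-1657088/1827) = 16*I*√1314019/609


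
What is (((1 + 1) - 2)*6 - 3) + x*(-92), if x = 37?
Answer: -3407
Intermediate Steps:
(((1 + 1) - 2)*6 - 3) + x*(-92) = (((1 + 1) - 2)*6 - 3) + 37*(-92) = ((2 - 2)*6 - 3) - 3404 = (0*6 - 3) - 3404 = (0 - 3) - 3404 = -3 - 3404 = -3407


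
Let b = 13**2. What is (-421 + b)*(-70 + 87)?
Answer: -4284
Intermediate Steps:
b = 169
(-421 + b)*(-70 + 87) = (-421 + 169)*(-70 + 87) = -252*17 = -4284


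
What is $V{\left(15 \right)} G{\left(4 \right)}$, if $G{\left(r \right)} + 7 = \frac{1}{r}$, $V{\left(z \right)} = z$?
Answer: $- \frac{405}{4} \approx -101.25$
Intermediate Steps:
$G{\left(r \right)} = -7 + \frac{1}{r}$
$V{\left(15 \right)} G{\left(4 \right)} = 15 \left(-7 + \frac{1}{4}\right) = 15 \left(- \frac{27}{4}\right) = - \frac{405}{4}$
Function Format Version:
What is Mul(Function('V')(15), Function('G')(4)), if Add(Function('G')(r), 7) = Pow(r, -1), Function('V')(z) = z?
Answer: Rational(-405, 4) ≈ -101.25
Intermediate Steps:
Function('G')(r) = Add(-7, Pow(r, -1))
Mul(Function('V')(15), Function('G')(4)) = Mul(15, Add(-7, Pow(4, -1))) = Mul(15, Add(-7, Rational(1, 4))) = Mul(15, Rational(-27, 4)) = Rational(-405, 4)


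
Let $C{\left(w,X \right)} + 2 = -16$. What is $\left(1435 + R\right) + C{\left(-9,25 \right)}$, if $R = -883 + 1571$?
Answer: $2105$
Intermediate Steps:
$R = 688$
$C{\left(w,X \right)} = -18$ ($C{\left(w,X \right)} = -2 - 16 = -18$)
$\left(1435 + R\right) + C{\left(-9,25 \right)} = \left(1435 + 688\right) - 18 = 2123 - 18 = 2105$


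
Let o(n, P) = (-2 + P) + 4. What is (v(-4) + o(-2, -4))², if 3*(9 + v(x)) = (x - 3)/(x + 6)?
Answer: 5329/36 ≈ 148.03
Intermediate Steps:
v(x) = -9 + (-3 + x)/(3*(6 + x)) (v(x) = -9 + ((x - 3)/(x + 6))/3 = -9 + ((-3 + x)/(6 + x))/3 = -9 + (-3 + x)/(3*(6 + x)))
o(n, P) = 2 + P
(v(-4) + o(-2, -4))² = ((-165 - 26*(-4))/(3*(6 - 4)) + (2 - 4))² = ((⅓)*(-165 + 104)/2 - 2)² = ((⅓)*(½)*(-61) - 2)² = (-61/6 - 2)² = (-73/6)² = 5329/36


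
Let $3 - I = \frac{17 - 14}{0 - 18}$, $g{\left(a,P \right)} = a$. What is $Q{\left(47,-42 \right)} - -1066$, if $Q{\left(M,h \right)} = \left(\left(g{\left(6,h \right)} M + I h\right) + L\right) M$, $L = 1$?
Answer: $8116$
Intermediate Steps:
$I = \frac{19}{6}$ ($I = 3 - \frac{17 - 14}{0 - 18} = 3 - \frac{3}{-18} = 3 - 3 \left(- \frac{1}{18}\right) = 3 - - \frac{1}{6} = 3 + \frac{1}{6} = \frac{19}{6} \approx 3.1667$)
$Q{\left(M,h \right)} = M \left(1 + 6 M + \frac{19 h}{6}\right)$ ($Q{\left(M,h \right)} = \left(\left(6 M + \frac{19 h}{6}\right) + 1\right) M = \left(1 + 6 M + \frac{19 h}{6}\right) M = M \left(1 + 6 M + \frac{19 h}{6}\right)$)
$Q{\left(47,-42 \right)} - -1066 = \frac{1}{6} \cdot 47 \left(6 + 19 \left(-42\right) + 36 \cdot 47\right) - -1066 = \frac{1}{6} \cdot 47 \left(6 - 798 + 1692\right) + 1066 = \frac{1}{6} \cdot 47 \cdot 900 + 1066 = 7050 + 1066 = 8116$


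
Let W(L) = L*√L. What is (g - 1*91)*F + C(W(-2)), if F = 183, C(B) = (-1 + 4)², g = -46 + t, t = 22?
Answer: -21036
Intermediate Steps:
g = -24 (g = -46 + 22 = -24)
W(L) = L^(3/2)
C(B) = 9 (C(B) = 3² = 9)
(g - 1*91)*F + C(W(-2)) = (-24 - 1*91)*183 + 9 = (-24 - 91)*183 + 9 = -115*183 + 9 = -21045 + 9 = -21036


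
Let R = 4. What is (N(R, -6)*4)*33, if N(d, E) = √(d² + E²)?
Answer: 264*√13 ≈ 951.87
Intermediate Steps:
N(d, E) = √(E² + d²)
(N(R, -6)*4)*33 = (√((-6)² + 4²)*4)*33 = (√(36 + 16)*4)*33 = (√52*4)*33 = ((2*√13)*4)*33 = (8*√13)*33 = 264*√13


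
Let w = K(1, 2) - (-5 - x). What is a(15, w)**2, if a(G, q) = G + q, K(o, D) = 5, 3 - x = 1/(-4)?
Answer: 12769/16 ≈ 798.06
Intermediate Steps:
x = 13/4 (x = 3 - 1/(-4) = 3 - 1*(-1/4) = 3 + 1/4 = 13/4 ≈ 3.2500)
w = 53/4 (w = 5 - (-5 - 1*13/4) = 5 - (-5 - 13/4) = 5 - 1*(-33/4) = 5 + 33/4 = 53/4 ≈ 13.250)
a(15, w)**2 = (15 + 53/4)**2 = (113/4)**2 = 12769/16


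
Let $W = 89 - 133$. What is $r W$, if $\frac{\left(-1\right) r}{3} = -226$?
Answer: $-29832$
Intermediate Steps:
$W = -44$ ($W = 89 - 133 = -44$)
$r = 678$ ($r = \left(-3\right) \left(-226\right) = 678$)
$r W = 678 \left(-44\right) = -29832$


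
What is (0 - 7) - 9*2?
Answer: -25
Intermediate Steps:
(0 - 7) - 9*2 = -7 - 18 = -25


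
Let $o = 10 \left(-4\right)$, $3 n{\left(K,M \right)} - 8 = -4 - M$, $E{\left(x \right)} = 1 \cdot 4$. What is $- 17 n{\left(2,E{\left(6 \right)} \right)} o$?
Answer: $0$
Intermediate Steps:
$E{\left(x \right)} = 4$
$n{\left(K,M \right)} = \frac{4}{3} - \frac{M}{3}$ ($n{\left(K,M \right)} = \frac{8}{3} + \frac{-4 - M}{3} = \frac{8}{3} - \left(\frac{4}{3} + \frac{M}{3}\right) = \frac{4}{3} - \frac{M}{3}$)
$o = -40$
$- 17 n{\left(2,E{\left(6 \right)} \right)} o = - 17 \left(\frac{4}{3} - \frac{4}{3}\right) \left(-40\right) = \left(-17\right) 0 \left(-40\right) = 0 \left(-40\right) = 0$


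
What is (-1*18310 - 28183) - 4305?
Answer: -50798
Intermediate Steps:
(-1*18310 - 28183) - 4305 = (-18310 - 28183) - 4305 = -46493 - 4305 = -50798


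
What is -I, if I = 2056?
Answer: -2056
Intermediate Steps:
-I = -1*2056 = -2056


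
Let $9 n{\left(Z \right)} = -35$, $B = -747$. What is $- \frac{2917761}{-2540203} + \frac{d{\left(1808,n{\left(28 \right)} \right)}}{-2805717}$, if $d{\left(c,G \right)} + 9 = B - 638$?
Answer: $\frac{8189952682619}{7127090740551} \approx 1.1491$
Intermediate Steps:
$n{\left(Z \right)} = - \frac{35}{9}$ ($n{\left(Z \right)} = \frac{1}{9} \left(-35\right) = - \frac{35}{9}$)
$d{\left(c,G \right)} = -1394$ ($d{\left(c,G \right)} = -9 - 1385 = -1394$)
$- \frac{2917761}{-2540203} + \frac{d{\left(1808,n{\left(28 \right)} \right)}}{-2805717} = - \frac{2917761}{-2540203} - \frac{1394}{-2805717} = \left(-2917761\right) \left(- \frac{1}{2540203}\right) - - \frac{1394}{2805717} = \frac{2917761}{2540203} + \frac{1394}{2805717} = \frac{8189952682619}{7127090740551}$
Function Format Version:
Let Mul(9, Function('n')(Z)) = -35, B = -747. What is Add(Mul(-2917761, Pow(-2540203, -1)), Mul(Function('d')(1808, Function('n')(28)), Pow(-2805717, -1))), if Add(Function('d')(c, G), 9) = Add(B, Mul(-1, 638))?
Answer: Rational(8189952682619, 7127090740551) ≈ 1.1491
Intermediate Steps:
Function('n')(Z) = Rational(-35, 9) (Function('n')(Z) = Mul(Rational(1, 9), -35) = Rational(-35, 9))
Function('d')(c, G) = -1394 (Function('d')(c, G) = Add(-9, Add(-747, Mul(-1, 638))) = Add(-9, Add(-747, -638)) = Add(-9, -1385) = -1394)
Add(Mul(-2917761, Pow(-2540203, -1)), Mul(Function('d')(1808, Function('n')(28)), Pow(-2805717, -1))) = Add(Mul(-2917761, Pow(-2540203, -1)), Mul(-1394, Pow(-2805717, -1))) = Add(Mul(-2917761, Rational(-1, 2540203)), Mul(-1394, Rational(-1, 2805717))) = Add(Rational(2917761, 2540203), Rational(1394, 2805717)) = Rational(8189952682619, 7127090740551)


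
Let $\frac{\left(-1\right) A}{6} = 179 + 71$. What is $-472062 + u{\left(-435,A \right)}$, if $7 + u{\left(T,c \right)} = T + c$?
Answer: $-474004$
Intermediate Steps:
$A = -1500$ ($A = - 6 \left(179 + 71\right) = \left(-6\right) 250 = -1500$)
$u{\left(T,c \right)} = -7 + T + c$ ($u{\left(T,c \right)} = -7 + \left(T + c\right) = -7 + T + c$)
$-472062 + u{\left(-435,A \right)} = -472062 - 1942 = -474004$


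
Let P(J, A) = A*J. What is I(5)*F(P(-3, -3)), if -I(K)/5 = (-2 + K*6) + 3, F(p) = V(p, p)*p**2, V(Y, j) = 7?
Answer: -87885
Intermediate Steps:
F(p) = 7*p**2
I(K) = -5 - 30*K (I(K) = -5*((-2 + K*6) + 3) = -5*((-2 + 6*K) + 3) = -5*(1 + 6*K) = -5 - 30*K)
I(5)*F(P(-3, -3)) = (-5 - 30*5)*(7*(-3*(-3))**2) = (-5 - 150)*(7*9**2) = -1085*81 = -155*567 = -87885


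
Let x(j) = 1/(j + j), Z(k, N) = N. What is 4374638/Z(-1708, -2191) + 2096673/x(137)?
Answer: 1258699714144/2191 ≈ 5.7449e+8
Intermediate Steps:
x(j) = 1/(2*j)
4374638/Z(-1708, -2191) + 2096673/x(137) = 4374638/(-2191) + 2096673/(((½)/137)) = 4374638*(-1/2191) + 2096673/(((½)*(1/137))) = -4374638/2191 + 2096673/(1/274) = -4374638/2191 + 2096673*274 = -4374638/2191 + 574488402 = 1258699714144/2191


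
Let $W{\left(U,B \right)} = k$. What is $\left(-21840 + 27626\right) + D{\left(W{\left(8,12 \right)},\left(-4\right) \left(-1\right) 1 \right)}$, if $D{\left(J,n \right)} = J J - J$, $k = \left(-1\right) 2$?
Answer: $5792$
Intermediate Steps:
$k = -2$
$W{\left(U,B \right)} = -2$
$D{\left(J,n \right)} = J^{2} - J$
$\left(-21840 + 27626\right) + D{\left(W{\left(8,12 \right)},\left(-4\right) \left(-1\right) 1 \right)} = \left(-21840 + 27626\right) - 2 \left(-1 - 2\right) = 5786 - -6 = 5786 + 6 = 5792$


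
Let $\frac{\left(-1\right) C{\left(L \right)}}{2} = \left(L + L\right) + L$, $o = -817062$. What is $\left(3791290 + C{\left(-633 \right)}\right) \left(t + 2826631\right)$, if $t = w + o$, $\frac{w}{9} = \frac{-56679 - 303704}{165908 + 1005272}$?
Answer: $\frac{2232995412754999156}{292795} \approx 7.6265 \cdot 10^{12}$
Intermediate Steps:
$w = - \frac{3243447}{1171180}$ ($w = 9 \frac{-56679 - 303704}{165908 + 1005272} = 9 \left(- \frac{360383}{1171180}\right) = - \frac{3243447}{1171180} \approx -2.7694$)
$C{\left(L \right)} = - 6 L$ ($C{\left(L \right)} = - 2 \left(\left(L + L\right) + L\right) = - 2 \left(2 L + L\right) = - 2 \cdot 3 L = - 6 L$)
$t = - \frac{956929916607}{1171180}$ ($t = - \frac{3243447}{1171180} - 817062 = - \frac{956929916607}{1171180} \approx -8.1707 \cdot 10^{5}$)
$\left(3791290 + C{\left(-633 \right)}\right) \left(t + 2826631\right) = \left(3791290 - -3798\right) \left(- \frac{956929916607}{1171180} + 2826631\right) = \left(3791290 + 3798\right) \frac{2353563777973}{1171180} = 3795088 \cdot \frac{2353563777973}{1171180} = \frac{2232995412754999156}{292795}$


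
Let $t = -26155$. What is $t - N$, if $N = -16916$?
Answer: $-9239$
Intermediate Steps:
$t - N = -26155 - -16916 = -26155 + 16916 = -9239$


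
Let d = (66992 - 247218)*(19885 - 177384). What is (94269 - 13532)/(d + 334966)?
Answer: 80737/28385749740 ≈ 2.8443e-6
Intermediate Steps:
d = 28385414774 (d = -180226*(-157499) = 28385414774)
(94269 - 13532)/(d + 334966) = (94269 - 13532)/(28385414774 + 334966) = 80737/28385749740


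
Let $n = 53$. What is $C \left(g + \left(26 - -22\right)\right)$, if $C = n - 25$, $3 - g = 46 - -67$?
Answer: $-1736$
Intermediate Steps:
$g = -110$ ($g = 3 - \left(46 - -67\right) = 3 - \left(46 + 67\right) = 3 - 113 = -110$)
$C = 28$ ($C = 53 - 25 = 28$)
$C \left(g + \left(26 - -22\right)\right) = 28 \left(-110 + \left(26 - -22\right)\right) = 28 \left(-110 + \left(26 + 22\right)\right) = 28 \left(-110 + 48\right) = 28 \left(-62\right) = -1736$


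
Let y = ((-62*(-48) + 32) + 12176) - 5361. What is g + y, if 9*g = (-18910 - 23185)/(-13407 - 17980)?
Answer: 2774872604/282483 ≈ 9823.2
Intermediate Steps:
g = 42095/282483 (g = ((-18910 - 23185)/(-13407 - 17980))/9 = (-42095/(-31387))/9 = (-42095*(-1/31387))/9 = (⅑)*(42095/31387) = 42095/282483 ≈ 0.14902)
y = 9823 (y = ((2976 + 32) + 12176) - 5361 = (3008 + 12176) - 5361 = 15184 - 5361 = 9823)
g + y = 42095/282483 + 9823 = 2774872604/282483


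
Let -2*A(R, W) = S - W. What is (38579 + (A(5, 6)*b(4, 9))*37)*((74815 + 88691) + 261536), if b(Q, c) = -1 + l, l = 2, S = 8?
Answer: 16381968764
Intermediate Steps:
A(R, W) = -4 + W/2 (A(R, W) = -(8 - W)/2 = -4 + W/2)
b(Q, c) = 1 (b(Q, c) = -1 + 2 = 1)
(38579 + (A(5, 6)*b(4, 9))*37)*((74815 + 88691) + 261536) = (38579 + ((-4 + (½)*6)*1)*37)*((74815 + 88691) + 261536) = (38579 + ((-4 + 3)*1)*37)*(163506 + 261536) = (38579 - 1*1*37)*425042 = (38579 - 1*37)*425042 = (38579 - 37)*425042 = 38542*425042 = 16381968764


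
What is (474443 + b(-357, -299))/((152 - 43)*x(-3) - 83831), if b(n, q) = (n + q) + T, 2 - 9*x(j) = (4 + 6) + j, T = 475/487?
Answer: -259576587/45962086 ≈ -5.6476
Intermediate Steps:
T = 475/487 (T = 475*(1/487) = 475/487 ≈ 0.97536)
x(j) = -8/9 - j/9 (x(j) = 2/9 - ((4 + 6) + j)/9 = 2/9 - (10 + j)/9 = 2/9 + (-10/9 - j/9) = -8/9 - j/9)
b(n, q) = 475/487 + n + q (b(n, q) = (n + q) + 475/487 = 475/487 + n + q)
(474443 + b(-357, -299))/((152 - 43)*x(-3) - 83831) = (474443 + (475/487 - 357 - 299))/((152 - 43)*(-8/9 - 1/9*(-3)) - 83831) = (474443 - 318997/487)/(109*(-8/9 + 1/3) - 83831) = 230734744/(487*(109*(-5/9) - 83831)) = 230734744/(487*(-545/9 - 83831)) = 230734744/(487*(-755024/9)) = (230734744/487)*(-9/755024) = -259576587/45962086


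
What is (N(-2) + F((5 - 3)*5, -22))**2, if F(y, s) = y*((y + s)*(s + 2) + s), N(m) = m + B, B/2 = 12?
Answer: 4848804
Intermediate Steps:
B = 24 (B = 2*12 = 24)
N(m) = 24 + m (N(m) = m + 24 = 24 + m)
F(y, s) = y*(s + (2 + s)*(s + y)) (F(y, s) = y*((s + y)*(2 + s) + s) = y*((2 + s)*(s + y) + s) = y*(s + (2 + s)*(s + y)))
(N(-2) + F((5 - 3)*5, -22))**2 = ((24 - 2) + ((5 - 3)*5)*((-22)**2 + 2*((5 - 3)*5) + 3*(-22) - 22*(5 - 3)*5))**2 = (22 + (2*5)*(484 + 2*(2*5) - 66 - 44*5))**2 = (22 + 10*(484 + 2*10 - 66 - 22*10))**2 = (22 + 10*(484 + 20 - 66 - 220))**2 = (22 + 10*218)**2 = (22 + 2180)**2 = 2202**2 = 4848804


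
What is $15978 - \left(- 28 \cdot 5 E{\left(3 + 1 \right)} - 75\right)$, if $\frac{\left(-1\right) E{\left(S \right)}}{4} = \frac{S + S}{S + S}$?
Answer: $15493$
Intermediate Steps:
$E{\left(S \right)} = -4$ ($E{\left(S \right)} = - 4 \frac{S + S}{S + S} = - 4 \frac{2 S}{2 S} = - 4 \cdot 2 S \frac{1}{2 S} = \left(-4\right) 1 = -4$)
$15978 - \left(- 28 \cdot 5 E{\left(3 + 1 \right)} - 75\right) = 15978 - \left(- 28 \cdot 5 \left(-4\right) - 75\right) = 15978 - \left(\left(-28\right) \left(-20\right) - 75\right) = 15978 - \left(560 - 75\right) = 15978 - 485 = 15493$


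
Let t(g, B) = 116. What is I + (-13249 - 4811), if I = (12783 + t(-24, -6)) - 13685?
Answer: -18846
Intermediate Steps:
I = -786 (I = (12783 + 116) - 13685 = 12899 - 13685 = -786)
I + (-13249 - 4811) = -786 + (-13249 - 4811) = -786 - 18060 = -18846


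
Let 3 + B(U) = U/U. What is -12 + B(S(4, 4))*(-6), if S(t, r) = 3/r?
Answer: 0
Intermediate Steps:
B(U) = -2 (B(U) = -3 + U/U = -3 + 1 = -2)
-12 + B(S(4, 4))*(-6) = -12 - 2*(-6) = -12 + 12 = 0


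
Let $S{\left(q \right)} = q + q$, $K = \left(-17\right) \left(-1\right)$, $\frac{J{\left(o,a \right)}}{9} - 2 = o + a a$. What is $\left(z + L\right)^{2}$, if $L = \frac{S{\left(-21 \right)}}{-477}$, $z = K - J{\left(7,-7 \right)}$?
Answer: $\frac{6445038961}{25281} \approx 2.5494 \cdot 10^{5}$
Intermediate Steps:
$J{\left(o,a \right)} = 18 + 9 o + 9 a^{2}$ ($J{\left(o,a \right)} = 18 + 9 \left(o + a a\right) = 18 + 9 \left(o + a^{2}\right) = 18 + \left(9 o + 9 a^{2}\right) = 18 + 9 o + 9 a^{2}$)
$K = 17$
$S{\left(q \right)} = 2 q$
$z = -505$ ($z = 17 - \left(18 + 9 \cdot 7 + 9 \left(-7\right)^{2}\right) = 17 - \left(18 + 63 + 9 \cdot 49\right) = 17 - \left(18 + 63 + 441\right) = 17 - 522 = -505$)
$L = \frac{14}{159}$ ($L = \frac{2 \left(-21\right)}{-477} = \left(-42\right) \left(- \frac{1}{477}\right) = \frac{14}{159} \approx 0.08805$)
$\left(z + L\right)^{2} = \left(-505 + \frac{14}{159}\right)^{2} = \left(- \frac{80281}{159}\right)^{2} = \frac{6445038961}{25281}$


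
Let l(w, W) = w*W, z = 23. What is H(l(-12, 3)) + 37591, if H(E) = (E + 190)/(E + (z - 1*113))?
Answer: 338308/9 ≈ 37590.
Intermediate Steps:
l(w, W) = W*w
H(E) = (190 + E)/(-90 + E) (H(E) = (E + 190)/(E + (23 - 1*113)) = (190 + E)/(E + (23 - 113)) = (190 + E)/(E - 90) = (190 + E)/(-90 + E))
H(l(-12, 3)) + 37591 = (190 + 3*(-12))/(-90 + 3*(-12)) + 37591 = (190 - 36)/(-90 - 36) + 37591 = 154/(-126) + 37591 = -1/126*154 + 37591 = -11/9 + 37591 = 338308/9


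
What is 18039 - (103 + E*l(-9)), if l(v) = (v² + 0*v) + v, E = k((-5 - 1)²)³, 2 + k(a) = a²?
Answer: -156003835312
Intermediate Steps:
k(a) = -2 + a²
E = 2166720184 (E = (-2 + ((-5 - 1)²)²)³ = (-2 + ((-6)²)²)³ = (-2 + 36²)³ = (-2 + 1296)³ = 1294³ = 2166720184)
l(v) = v + v² (l(v) = (v² + 0) + v = v² + v = v + v²)
18039 - (103 + E*l(-9)) = 18039 - (103 + 2166720184*(-9*(1 - 9))) = 18039 - (103 + 2166720184*(-9*(-8))) = 18039 - (103 + 2166720184*72) = 18039 - (103 + 156003853248) = 18039 - 1*156003853351 = 18039 - 156003853351 = -156003835312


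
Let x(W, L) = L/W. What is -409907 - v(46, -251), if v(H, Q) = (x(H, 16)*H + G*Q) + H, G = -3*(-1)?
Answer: -409216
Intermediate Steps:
G = 3
v(H, Q) = 16 + H + 3*Q (v(H, Q) = ((16/H)*H + 3*Q) + H = (16 + 3*Q) + H = 16 + H + 3*Q)
-409907 - v(46, -251) = -409907 - (16 + 46 + 3*(-251)) = -409907 - (16 + 46 - 753) = -409907 - 1*(-691) = -409907 + 691 = -409216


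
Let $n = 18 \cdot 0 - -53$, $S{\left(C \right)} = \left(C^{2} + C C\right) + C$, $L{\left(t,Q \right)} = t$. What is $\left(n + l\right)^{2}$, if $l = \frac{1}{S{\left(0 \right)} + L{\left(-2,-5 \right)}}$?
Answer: $\frac{11025}{4} \approx 2756.3$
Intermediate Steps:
$S{\left(C \right)} = C + 2 C^{2}$ ($S{\left(C \right)} = \left(C^{2} + C^{2}\right) + C = 2 C^{2} + C = C + 2 C^{2}$)
$l = - \frac{1}{2}$ ($l = \frac{1}{0 \left(1 + 2 \cdot 0\right) - 2} = \frac{1}{0 \left(1 + 0\right) - 2} = \frac{1}{0 \cdot 1 - 2} = \frac{1}{0 - 2} = \frac{1}{-2} = - \frac{1}{2} \approx -0.5$)
$n = 53$ ($n = 0 + 53 = 53$)
$\left(n + l\right)^{2} = \left(53 - \frac{1}{2}\right)^{2} = \left(\frac{105}{2}\right)^{2} = \frac{11025}{4}$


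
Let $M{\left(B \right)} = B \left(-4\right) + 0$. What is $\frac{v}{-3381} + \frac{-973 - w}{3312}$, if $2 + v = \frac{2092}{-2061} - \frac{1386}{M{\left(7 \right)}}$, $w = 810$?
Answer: $- \frac{8793431}{15927408} \approx -0.55209$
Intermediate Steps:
$M{\left(B \right)} = - 4 B$ ($M{\left(B \right)} = - 4 B + 0 = - 4 B$)
$v = \frac{191611}{4122}$ ($v = -2 + \left(\frac{2092}{-2061} - \frac{1386}{\left(-4\right) 7}\right) = -2 - \left(\frac{2092}{2061} + \frac{1386}{-28}\right) = -2 - - \frac{199855}{4122} = -2 + \left(- \frac{2092}{2061} + \frac{99}{2}\right) = -2 + \frac{199855}{4122} = \frac{191611}{4122} \approx 46.485$)
$\frac{v}{-3381} + \frac{-973 - w}{3312} = \frac{191611}{4122 \left(-3381\right)} + \frac{-973 - 810}{3312} = \frac{191611}{4122} \left(- \frac{1}{3381}\right) + \left(-973 - 810\right) \frac{1}{3312} = - \frac{27373}{1990926} - \frac{1783}{3312} = - \frac{8793431}{15927408}$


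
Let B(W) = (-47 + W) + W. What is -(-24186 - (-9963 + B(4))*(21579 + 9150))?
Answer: -307327272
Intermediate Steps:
B(W) = -47 + 2*W
-(-24186 - (-9963 + B(4))*(21579 + 9150)) = -(-24186 - (-9963 + (-47 + 2*4))*(21579 + 9150)) = -(-24186 - (-9963 + (-47 + 8))*30729) = -(-24186 - (-9963 - 39)*30729) = -(-24186 - (-10002)*30729) = -(-24186 - 1*(-307351458)) = -(-24186 + 307351458) = -1*307327272 = -307327272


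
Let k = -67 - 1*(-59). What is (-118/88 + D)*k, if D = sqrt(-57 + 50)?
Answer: 118/11 - 8*I*sqrt(7) ≈ 10.727 - 21.166*I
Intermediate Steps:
k = -8 (k = -67 + 59 = -8)
D = I*sqrt(7) (D = sqrt(-7) = I*sqrt(7) ≈ 2.6458*I)
(-118/88 + D)*k = (-118/88 + I*sqrt(7))*(-8) = (-118*1/88 + I*sqrt(7))*(-8) = (-59/44 + I*sqrt(7))*(-8) = 118/11 - 8*I*sqrt(7)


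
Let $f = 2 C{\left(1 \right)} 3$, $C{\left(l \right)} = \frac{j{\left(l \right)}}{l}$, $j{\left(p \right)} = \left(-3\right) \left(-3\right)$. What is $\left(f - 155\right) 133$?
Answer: $-13433$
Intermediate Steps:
$j{\left(p \right)} = 9$
$C{\left(l \right)} = \frac{9}{l}$
$f = 54$ ($f = 2 \cdot \frac{9}{1} \cdot 3 = 2 \cdot 9 \cdot 1 \cdot 3 = 2 \cdot 9 \cdot 3 = 18 \cdot 3 = 54$)
$\left(f - 155\right) 133 = \left(54 - 155\right) 133 = \left(-101\right) 133 = -13433$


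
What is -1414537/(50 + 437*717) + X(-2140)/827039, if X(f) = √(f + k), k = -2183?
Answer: -1414537/313379 + I*√4323/827039 ≈ -4.5138 + 7.95e-5*I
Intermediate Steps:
X(f) = √(-2183 + f) (X(f) = √(f - 2183) = √(-2183 + f))
-1414537/(50 + 437*717) + X(-2140)/827039 = -1414537/(50 + 437*717) + √(-2183 - 2140)/827039 = -1414537/(50 + 313329) + √(-4323)*(1/827039) = -1414537/313379 + (I*√4323)*(1/827039) = -1414537*1/313379 + I*√4323/827039 = -1414537/313379 + I*√4323/827039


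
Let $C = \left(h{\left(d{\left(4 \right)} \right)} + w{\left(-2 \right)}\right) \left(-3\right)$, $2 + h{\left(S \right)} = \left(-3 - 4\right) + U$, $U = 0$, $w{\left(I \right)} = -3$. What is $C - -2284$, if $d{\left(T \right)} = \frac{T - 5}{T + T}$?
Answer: $2320$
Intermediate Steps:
$d{\left(T \right)} = \frac{-5 + T}{2 T}$
$h{\left(S \right)} = -9$ ($h{\left(S \right)} = -2 + \left(\left(-3 - 4\right) + 0\right) = -2 + \left(-7 + 0\right) = -2 - 7 = -9$)
$C = 36$ ($C = \left(-9 - 3\right) \left(-3\right) = \left(-12\right) \left(-3\right) = 36$)
$C - -2284 = 36 - -2284 = 36 + 2284 = 2320$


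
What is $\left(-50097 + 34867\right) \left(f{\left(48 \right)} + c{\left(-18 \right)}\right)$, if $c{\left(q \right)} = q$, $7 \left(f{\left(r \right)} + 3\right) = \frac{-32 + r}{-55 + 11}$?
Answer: $\frac{24687830}{77} \approx 3.2062 \cdot 10^{5}$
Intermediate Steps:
$f{\left(r \right)} = - \frac{223}{77} - \frac{r}{308}$ ($f{\left(r \right)} = -3 + \frac{\left(-32 + r\right) \frac{1}{-55 + 11}}{7} = -3 + \frac{\left(-32 + r\right) \frac{1}{-44}}{7} = -3 + \frac{\left(-32 + r\right) \left(- \frac{1}{44}\right)}{7} = -3 + \frac{\frac{8}{11} - \frac{r}{44}}{7} = -3 - \left(- \frac{8}{77} + \frac{r}{308}\right) = - \frac{223}{77} - \frac{r}{308}$)
$\left(-50097 + 34867\right) \left(f{\left(48 \right)} + c{\left(-18 \right)}\right) = \left(-50097 + 34867\right) \left(\left(- \frac{223}{77} - \frac{12}{77}\right) - 18\right) = - 15230 \left(\left(- \frac{223}{77} - \frac{12}{77}\right) - 18\right) = - 15230 \left(- \frac{235}{77} - 18\right) = \left(-15230\right) \left(- \frac{1621}{77}\right) = \frac{24687830}{77}$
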